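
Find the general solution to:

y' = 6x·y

Separating variables and integrating:
ln|y| = 3x^2 + C

General solution: y = Ce^(3x^2)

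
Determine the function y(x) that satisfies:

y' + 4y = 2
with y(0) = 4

General solution: y = 1/2 + Ce^(-4x)
Applying y(0) = 4: C = 4 - 1/2 = 7/2
Particular solution: y = 1/2 + (7/2)e^(-4x)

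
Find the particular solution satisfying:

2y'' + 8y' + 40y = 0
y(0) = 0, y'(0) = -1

General solution: y = e^(-2x)(C₁cos(4x) + C₂sin(4x))
Complex roots r = -2 ± 4i
Applying ICs: C₁ = 0, C₂ = -1/4
Particular solution: y = e^(-2x)(-(1/4)sin(4x))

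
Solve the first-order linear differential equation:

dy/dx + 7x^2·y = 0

Using integrating factor method:

General solution: y = Ce^(-7x^3/3)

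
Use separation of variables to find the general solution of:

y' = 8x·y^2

Separating variables and integrating:
-1/y = 4x^2 + C

General solution: y^-1 = -4x^2 + C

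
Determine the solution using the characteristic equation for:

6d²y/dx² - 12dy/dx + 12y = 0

Characteristic equation: 6r² - 12r + 12 = 0
Divide by 6: r² - 2r + 2 = 0
Roots: r = 1 ± i (complex conjugates)
General solution: y = e^x(C₁cos(x) + C₂sin(x))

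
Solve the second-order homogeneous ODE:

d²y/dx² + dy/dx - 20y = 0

Characteristic equation: r² + r - 20 = 0
Roots: r = 4, -5 (distinct real)
General solution: y = C₁e^(4x) + C₂e^(-5x)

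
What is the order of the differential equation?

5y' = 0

The order is 1 (highest derivative is of order 1).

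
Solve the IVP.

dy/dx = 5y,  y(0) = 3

General solution: y = Ce^(5x)
Applying IC y(0) = 3:
Particular solution: y = 3e^(5x)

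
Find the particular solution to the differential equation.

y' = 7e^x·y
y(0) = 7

General solution: y = Ce^(7e^x)
Applying IC y(0) = 7:
Particular solution: y = 7e^(7(e^x - 1))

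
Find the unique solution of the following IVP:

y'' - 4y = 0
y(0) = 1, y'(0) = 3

General solution: y = C₁e^(2x) + C₂e^(-2x)
Applying ICs: C₁ = 5/4, C₂ = -1/4
Particular solution: y = (5/4)e^(2x) - (1/4)e^(-2x)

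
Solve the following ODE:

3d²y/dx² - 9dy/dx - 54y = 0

Characteristic equation: 3r² - 9r - 54 = 0
Divide by 3: r² - 3r - 18 = 0
Roots: r = 6, -3 (distinct real)
General solution: y = C₁e^(6x) + C₂e^(-3x)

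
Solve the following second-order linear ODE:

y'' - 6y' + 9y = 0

Characteristic equation: r² - 6r + 9 = 0
Factored: (r - 3)² = 0
Repeated root: r = 3
General solution: y = (C₁ + C₂x)e^(3x)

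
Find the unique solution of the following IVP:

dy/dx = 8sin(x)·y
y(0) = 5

General solution: y = Ce^(-8cos(x))
Applying IC y(0) = 5:
Particular solution: y = 5e^(8(1-cos(x)))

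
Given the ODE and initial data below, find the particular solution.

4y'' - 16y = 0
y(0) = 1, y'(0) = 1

General solution: y = C₁e^(2x) + C₂e^(-2x)
Applying ICs: C₁ = 3/4, C₂ = 1/4
Particular solution: y = (3/4)e^(2x) + (1/4)e^(-2x)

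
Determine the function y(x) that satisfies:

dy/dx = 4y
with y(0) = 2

General solution: y = Ce^(4x)
Applying IC y(0) = 2:
Particular solution: y = 2e^(4x)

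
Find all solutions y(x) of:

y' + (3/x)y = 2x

Using integrating factor method:

General solution: y = (2/5)x^2 + Cx^(-3)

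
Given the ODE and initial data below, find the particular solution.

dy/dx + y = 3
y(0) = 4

General solution: y = 3 + Ce^(-x)
Applying y(0) = 4: C = 4 - 3 = 1
Particular solution: y = 3 + e^(-x)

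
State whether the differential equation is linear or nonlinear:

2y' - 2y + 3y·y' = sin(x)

Nonlinear (product y·y')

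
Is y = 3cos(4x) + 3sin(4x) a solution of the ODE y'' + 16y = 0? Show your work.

Verification:
y'' = -48cos(4x) - 48sin(4x)
y'' + 16y = 0 ✓

Yes, it is a solution.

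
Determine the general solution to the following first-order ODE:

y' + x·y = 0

Using integrating factor method:

General solution: y = Ce^(-x^2/2)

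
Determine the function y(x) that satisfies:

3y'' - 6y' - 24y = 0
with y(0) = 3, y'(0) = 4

General solution: y = C₁e^(4x) + C₂e^(-2x)
Applying ICs: C₁ = 5/3, C₂ = 4/3
Particular solution: y = (5/3)e^(4x) + (4/3)e^(-2x)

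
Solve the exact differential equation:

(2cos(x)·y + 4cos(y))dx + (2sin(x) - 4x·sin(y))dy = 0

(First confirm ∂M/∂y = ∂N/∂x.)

Verify exactness: ∂M/∂y = ∂N/∂x ✓
Find F(x,y) such that ∂F/∂x = M, ∂F/∂y = N
Solution: 2sin(x)·y + 4x·cos(y) = C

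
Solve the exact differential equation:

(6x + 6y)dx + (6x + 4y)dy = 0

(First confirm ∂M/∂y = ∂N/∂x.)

Verify exactness: ∂M/∂y = ∂N/∂x ✓
Find F(x,y) such that ∂F/∂x = M, ∂F/∂y = N
Solution: 3x² + 6xy + 2y² = C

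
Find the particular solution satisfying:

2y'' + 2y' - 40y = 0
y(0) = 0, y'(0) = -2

General solution: y = C₁e^(4x) + C₂e^(-5x)
Applying ICs: C₁ = -2/9, C₂ = 2/9
Particular solution: y = -(2/9)e^(4x) + (2/9)e^(-5x)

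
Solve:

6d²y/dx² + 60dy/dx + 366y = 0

Characteristic equation: 6r² + 60r + 366 = 0
Divide by 6: r² + 10r + 61 = 0
Roots: r = -5 ± 6i (complex conjugates)
General solution: y = e^(-5x)(C₁cos(6x) + C₂sin(6x))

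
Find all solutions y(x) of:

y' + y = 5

Using integrating factor method:

General solution: y = 5 + Ce^(-x)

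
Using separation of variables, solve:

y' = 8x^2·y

Separating variables and integrating:
ln|y| = 8x^3/3 + C

General solution: y = Ce^(8x^3/3)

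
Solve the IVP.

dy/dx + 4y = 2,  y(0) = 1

General solution: y = 1/2 + Ce^(-4x)
Applying y(0) = 1: C = 1 - 1/2 = 1/2
Particular solution: y = 1/2 + (1/2)e^(-4x)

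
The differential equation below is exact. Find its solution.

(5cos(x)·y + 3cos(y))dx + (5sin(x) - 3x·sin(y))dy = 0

Verify exactness: ∂M/∂y = ∂N/∂x ✓
Find F(x,y) such that ∂F/∂x = M, ∂F/∂y = N
Solution: 5sin(x)·y + 3x·cos(y) = C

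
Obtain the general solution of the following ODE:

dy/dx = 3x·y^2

Separating variables and integrating:
-1/y = 3x^2/2 + C

General solution: y^-1 = (-3/2)x^2 + C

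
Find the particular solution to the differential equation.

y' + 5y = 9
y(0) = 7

General solution: y = 9/5 + Ce^(-5x)
Applying y(0) = 7: C = 7 - 9/5 = 26/5
Particular solution: y = 9/5 + (26/5)e^(-5x)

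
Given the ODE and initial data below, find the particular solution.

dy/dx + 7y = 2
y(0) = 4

General solution: y = 2/7 + Ce^(-7x)
Applying y(0) = 4: C = 4 - 2/7 = 26/7
Particular solution: y = 2/7 + (26/7)e^(-7x)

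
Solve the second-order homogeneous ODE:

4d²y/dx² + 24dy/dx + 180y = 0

Characteristic equation: 4r² + 24r + 180 = 0
Divide by 4: r² + 6r + 45 = 0
Roots: r = -3 ± 6i (complex conjugates)
General solution: y = e^(-3x)(C₁cos(6x) + C₂sin(6x))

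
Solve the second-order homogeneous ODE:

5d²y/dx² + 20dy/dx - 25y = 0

Characteristic equation: 5r² + 20r - 25 = 0
Divide by 5: r² + 4r - 5 = 0
Roots: r = 1, -5 (distinct real)
General solution: y = C₁e^x + C₂e^(-5x)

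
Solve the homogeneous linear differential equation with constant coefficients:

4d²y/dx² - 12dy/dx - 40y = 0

Characteristic equation: 4r² - 12r - 40 = 0
Divide by 4: r² - 3r - 10 = 0
Roots: r = 5, -2 (distinct real)
General solution: y = C₁e^(5x) + C₂e^(-2x)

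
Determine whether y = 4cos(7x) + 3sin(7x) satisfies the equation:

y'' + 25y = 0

Verification:
y'' = -196cos(7x) - 147sin(7x)
y'' + 25y ≠ 0 (frequency mismatch: got 49 instead of 25)

No, it is not a solution.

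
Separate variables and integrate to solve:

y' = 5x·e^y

Separating variables and integrating:
-e^(-y) = 5x²/2 + C

General solution: y = -ln(C - 5x²/2)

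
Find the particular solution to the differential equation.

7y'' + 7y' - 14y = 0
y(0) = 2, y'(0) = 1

General solution: y = C₁e^x + C₂e^(-2x)
Applying ICs: C₁ = 5/3, C₂ = 1/3
Particular solution: y = (5/3)e^x + (1/3)e^(-2x)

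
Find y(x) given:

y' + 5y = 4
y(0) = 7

General solution: y = 4/5 + Ce^(-5x)
Applying y(0) = 7: C = 7 - 4/5 = 31/5
Particular solution: y = 4/5 + (31/5)e^(-5x)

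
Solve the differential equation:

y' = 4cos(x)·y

Separating variables and integrating:
ln|y| = 4sin(x) + C

General solution: y = Ce^(4sin(x))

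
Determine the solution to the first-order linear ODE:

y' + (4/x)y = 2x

Using integrating factor method:

General solution: y = (1/3)x^2 + Cx^(-4)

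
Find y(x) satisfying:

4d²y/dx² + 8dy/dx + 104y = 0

Characteristic equation: 4r² + 8r + 104 = 0
Divide by 4: r² + 2r + 26 = 0
Roots: r = -1 ± 5i (complex conjugates)
General solution: y = e^(-x)(C₁cos(5x) + C₂sin(5x))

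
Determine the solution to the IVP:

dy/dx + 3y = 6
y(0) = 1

General solution: y = 2 + Ce^(-3x)
Applying y(0) = 1: C = 1 - 2 = -1
Particular solution: y = 2 - e^(-3x)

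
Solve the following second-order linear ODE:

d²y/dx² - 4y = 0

Characteristic equation: r² - 4 = 0
Roots: r = 2, -2 (distinct real)
General solution: y = C₁e^(2x) + C₂e^(-2x)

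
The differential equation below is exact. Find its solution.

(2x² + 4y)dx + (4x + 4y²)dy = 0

Verify exactness: ∂M/∂y = ∂N/∂x ✓
Find F(x,y) such that ∂F/∂x = M, ∂F/∂y = N
Solution: 2x³/3 + 4xy + 4y³/3 = C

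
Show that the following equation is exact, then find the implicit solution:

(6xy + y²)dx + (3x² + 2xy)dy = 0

Verify exactness: ∂M/∂y = ∂N/∂x ✓
Find F(x,y) such that ∂F/∂x = M, ∂F/∂y = N
Solution: 3x²y + xy² = C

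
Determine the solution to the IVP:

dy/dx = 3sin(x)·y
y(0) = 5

General solution: y = Ce^(-3cos(x))
Applying IC y(0) = 5:
Particular solution: y = 5e^(3(1-cos(x)))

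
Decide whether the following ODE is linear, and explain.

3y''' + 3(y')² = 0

Nonlinear ((y')² term)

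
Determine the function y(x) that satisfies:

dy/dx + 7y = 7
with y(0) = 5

General solution: y = 1 + Ce^(-7x)
Applying y(0) = 5: C = 5 - 1 = 4
Particular solution: y = 1 + 4e^(-7x)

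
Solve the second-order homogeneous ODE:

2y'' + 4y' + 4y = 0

Characteristic equation: 2r² + 4r + 4 = 0
Divide by 2: r² + 2r + 2 = 0
Roots: r = -1 ± i (complex conjugates)
General solution: y = e^(-x)(C₁cos(x) + C₂sin(x))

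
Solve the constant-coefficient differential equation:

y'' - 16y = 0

Characteristic equation: r² - 16 = 0
Roots: r = 4, -4 (distinct real)
General solution: y = C₁e^(4x) + C₂e^(-4x)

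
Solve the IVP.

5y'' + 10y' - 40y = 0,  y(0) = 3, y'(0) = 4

General solution: y = C₁e^(2x) + C₂e^(-4x)
Applying ICs: C₁ = 8/3, C₂ = 1/3
Particular solution: y = (8/3)e^(2x) + (1/3)e^(-4x)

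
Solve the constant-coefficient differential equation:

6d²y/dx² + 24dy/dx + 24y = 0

Characteristic equation: 6r² + 24r + 24 = 0
Divide by 6: r² + 4r + 4 = 0
Factored: (r + 2)² = 0
Repeated root: r = -2
General solution: y = (C₁ + C₂x)e^(-2x)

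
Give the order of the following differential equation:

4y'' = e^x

The order is 2 (highest derivative is of order 2).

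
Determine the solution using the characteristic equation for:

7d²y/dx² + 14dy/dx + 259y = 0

Characteristic equation: 7r² + 14r + 259 = 0
Divide by 7: r² + 2r + 37 = 0
Roots: r = -1 ± 6i (complex conjugates)
General solution: y = e^(-x)(C₁cos(6x) + C₂sin(6x))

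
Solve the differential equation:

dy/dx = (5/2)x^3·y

Separating variables and integrating:
ln|y| = 5x^4/8 + C

General solution: y = Ce^(5x^4/8)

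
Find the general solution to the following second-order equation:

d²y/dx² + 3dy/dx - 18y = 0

Characteristic equation: r² + 3r - 18 = 0
Roots: r = 3, -6 (distinct real)
General solution: y = C₁e^(3x) + C₂e^(-6x)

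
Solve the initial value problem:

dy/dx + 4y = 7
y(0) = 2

General solution: y = 7/4 + Ce^(-4x)
Applying y(0) = 2: C = 2 - 7/4 = 1/4
Particular solution: y = 7/4 + (1/4)e^(-4x)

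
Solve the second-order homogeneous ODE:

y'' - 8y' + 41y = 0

Characteristic equation: r² - 8r + 41 = 0
Roots: r = 4 ± 5i (complex conjugates)
General solution: y = e^(4x)(C₁cos(5x) + C₂sin(5x))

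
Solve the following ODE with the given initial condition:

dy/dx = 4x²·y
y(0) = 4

General solution: y = Ce^(4x³/3)
Applying IC y(0) = 4:
Particular solution: y = 4e^(4x³/3)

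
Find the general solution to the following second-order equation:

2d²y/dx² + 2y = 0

Characteristic equation: 2r² + 2 = 0
Divide by 2: r² + 1 = 0
Roots: r = ±i (complex conjugates)
General solution: y = C₁cos(x) + C₂sin(x)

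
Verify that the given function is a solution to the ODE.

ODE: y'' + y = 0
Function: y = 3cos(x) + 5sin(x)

Verification:
y'' = -3cos(x) - 5sin(x)
y'' + y = 0 ✓

Yes, it is a solution.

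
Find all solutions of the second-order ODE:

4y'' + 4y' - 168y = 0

Characteristic equation: 4r² + 4r - 168 = 0
Divide by 4: r² + r - 42 = 0
Roots: r = 6, -7 (distinct real)
General solution: y = C₁e^(6x) + C₂e^(-7x)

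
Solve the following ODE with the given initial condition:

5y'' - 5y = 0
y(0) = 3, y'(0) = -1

General solution: y = C₁e^x + C₂e^(-x)
Applying ICs: C₁ = 1, C₂ = 2
Particular solution: y = e^x + 2e^(-x)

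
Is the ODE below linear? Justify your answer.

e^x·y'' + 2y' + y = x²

Yes. Linear (y and its derivatives appear to the first power only, no products of y terms)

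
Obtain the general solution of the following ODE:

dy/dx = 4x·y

Separating variables and integrating:
ln|y| = 2x^2 + C

General solution: y = Ce^(2x^2)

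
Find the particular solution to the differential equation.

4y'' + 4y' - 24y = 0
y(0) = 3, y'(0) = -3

General solution: y = C₁e^(2x) + C₂e^(-3x)
Applying ICs: C₁ = 6/5, C₂ = 9/5
Particular solution: y = (6/5)e^(2x) + (9/5)e^(-3x)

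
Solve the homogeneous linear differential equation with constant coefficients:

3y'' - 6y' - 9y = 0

Characteristic equation: 3r² - 6r - 9 = 0
Divide by 3: r² - 2r - 3 = 0
Roots: r = 3, -1 (distinct real)
General solution: y = C₁e^(3x) + C₂e^(-x)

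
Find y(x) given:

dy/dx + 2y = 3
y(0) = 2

General solution: y = 3/2 + Ce^(-2x)
Applying y(0) = 2: C = 2 - 3/2 = 1/2
Particular solution: y = 3/2 + (1/2)e^(-2x)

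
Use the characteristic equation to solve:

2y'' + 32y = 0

Characteristic equation: 2r² + 32 = 0
Divide by 2: r² + 16 = 0
Roots: r = ±4i (complex conjugates)
General solution: y = C₁cos(4x) + C₂sin(4x)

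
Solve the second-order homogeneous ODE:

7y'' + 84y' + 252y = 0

Characteristic equation: 7r² + 84r + 252 = 0
Divide by 7: r² + 12r + 36 = 0
Factored: (r + 6)² = 0
Repeated root: r = -6
General solution: y = (C₁ + C₂x)e^(-6x)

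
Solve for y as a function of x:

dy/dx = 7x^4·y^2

Separating variables and integrating:
-1/y = 7x^5/5 + C

General solution: y^-1 = (-7/5)x^5 + C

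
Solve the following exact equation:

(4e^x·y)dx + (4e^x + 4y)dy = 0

Verify exactness: ∂M/∂y = ∂N/∂x ✓
Find F(x,y) such that ∂F/∂x = M, ∂F/∂y = N
Solution: 4e^x·y + 2y² = C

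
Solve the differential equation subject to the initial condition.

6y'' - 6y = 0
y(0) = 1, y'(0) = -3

General solution: y = C₁e^x + C₂e^(-x)
Applying ICs: C₁ = -1, C₂ = 2
Particular solution: y = -e^x + 2e^(-x)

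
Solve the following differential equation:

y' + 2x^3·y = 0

Using integrating factor method:

General solution: y = Ce^(-x^4/2)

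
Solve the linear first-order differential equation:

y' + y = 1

Using integrating factor method:

General solution: y = 1 + Ce^(-x)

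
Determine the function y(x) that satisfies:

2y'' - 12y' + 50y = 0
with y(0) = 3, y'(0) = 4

General solution: y = e^(3x)(C₁cos(4x) + C₂sin(4x))
Complex roots r = 3 ± 4i
Applying ICs: C₁ = 3, C₂ = -5/4
Particular solution: y = e^(3x)(3cos(4x) - (5/4)sin(4x))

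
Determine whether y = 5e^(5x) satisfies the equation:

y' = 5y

Verification:
y = 5e^(5x)
y' = 25e^(5x)
5y = 25e^(5x)
y' = 5y ✓

Yes, it is a solution.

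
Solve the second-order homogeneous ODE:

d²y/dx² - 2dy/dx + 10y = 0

Characteristic equation: r² - 2r + 10 = 0
Roots: r = 1 ± 3i (complex conjugates)
General solution: y = e^x(C₁cos(3x) + C₂sin(3x))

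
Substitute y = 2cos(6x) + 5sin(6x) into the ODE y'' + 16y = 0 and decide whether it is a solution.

Verification:
y'' = -72cos(6x) - 180sin(6x)
y'' + 16y ≠ 0 (frequency mismatch: got 36 instead of 16)

No, it is not a solution.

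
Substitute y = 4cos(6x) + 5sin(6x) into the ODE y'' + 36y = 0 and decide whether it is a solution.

Verification:
y'' = -144cos(6x) - 180sin(6x)
y'' + 36y = 0 ✓

Yes, it is a solution.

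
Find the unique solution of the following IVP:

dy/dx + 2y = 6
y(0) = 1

General solution: y = 3 + Ce^(-2x)
Applying y(0) = 1: C = 1 - 3 = -2
Particular solution: y = 3 - 2e^(-2x)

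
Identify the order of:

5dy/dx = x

The order is 1 (highest derivative is of order 1).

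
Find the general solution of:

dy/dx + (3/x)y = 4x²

Using integrating factor method:

General solution: y = (2/3)x^3 + Cx^(-3)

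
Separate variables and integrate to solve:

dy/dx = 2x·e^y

Separating variables and integrating:
-e^(-y) = x² + C

General solution: y = -ln(C - x²)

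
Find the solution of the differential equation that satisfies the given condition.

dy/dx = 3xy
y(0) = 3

General solution: y = Ce^(3x²/2)
Applying IC y(0) = 3:
Particular solution: y = 3e^(3x²/2)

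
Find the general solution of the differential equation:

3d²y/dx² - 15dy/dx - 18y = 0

Characteristic equation: 3r² - 15r - 18 = 0
Divide by 3: r² - 5r - 6 = 0
Roots: r = 6, -1 (distinct real)
General solution: y = C₁e^(6x) + C₂e^(-x)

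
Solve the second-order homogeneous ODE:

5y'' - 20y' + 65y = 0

Characteristic equation: 5r² - 20r + 65 = 0
Divide by 5: r² - 4r + 13 = 0
Roots: r = 2 ± 3i (complex conjugates)
General solution: y = e^(2x)(C₁cos(3x) + C₂sin(3x))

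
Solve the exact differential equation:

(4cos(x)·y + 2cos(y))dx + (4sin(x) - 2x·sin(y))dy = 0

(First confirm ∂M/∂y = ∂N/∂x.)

Verify exactness: ∂M/∂y = ∂N/∂x ✓
Find F(x,y) such that ∂F/∂x = M, ∂F/∂y = N
Solution: 4sin(x)·y + 2x·cos(y) = C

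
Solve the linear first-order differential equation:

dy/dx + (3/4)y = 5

Using integrating factor method:

General solution: y = 20/3 + Ce^(-3x/4)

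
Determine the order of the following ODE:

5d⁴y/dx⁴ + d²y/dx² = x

The order is 4 (highest derivative is of order 4).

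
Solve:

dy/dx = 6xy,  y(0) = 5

General solution: y = Ce^(3x²)
Applying IC y(0) = 5:
Particular solution: y = 5e^(3x²)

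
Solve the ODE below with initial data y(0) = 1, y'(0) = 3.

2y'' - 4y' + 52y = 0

General solution: y = e^x(C₁cos(5x) + C₂sin(5x))
Complex roots r = 1 ± 5i
Applying ICs: C₁ = 1, C₂ = 2/5
Particular solution: y = e^x(cos(5x) + (2/5)sin(5x))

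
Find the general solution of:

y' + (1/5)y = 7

Using integrating factor method:

General solution: y = 35 + Ce^(-x/5)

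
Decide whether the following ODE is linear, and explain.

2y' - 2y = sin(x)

Linear (y and its derivatives appear to the first power only, no products of y terms)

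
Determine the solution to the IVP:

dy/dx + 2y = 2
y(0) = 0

General solution: y = 1 + Ce^(-2x)
Applying y(0) = 0: C = 0 - 1 = -1
Particular solution: y = 1 - e^(-2x)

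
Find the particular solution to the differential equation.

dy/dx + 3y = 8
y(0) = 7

General solution: y = 8/3 + Ce^(-3x)
Applying y(0) = 7: C = 7 - 8/3 = 13/3
Particular solution: y = 8/3 + (13/3)e^(-3x)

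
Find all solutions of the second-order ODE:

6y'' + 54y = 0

Characteristic equation: 6r² + 54 = 0
Divide by 6: r² + 9 = 0
Roots: r = ±3i (complex conjugates)
General solution: y = C₁cos(3x) + C₂sin(3x)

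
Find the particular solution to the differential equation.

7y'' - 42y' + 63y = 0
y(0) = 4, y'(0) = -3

General solution: y = (C₁ + C₂x)e^(3x)
Repeated root r = 3
Applying ICs: C₁ = 4, C₂ = -15
Particular solution: y = (4 - 15x)e^(3x)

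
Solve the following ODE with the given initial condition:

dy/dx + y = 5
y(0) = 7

General solution: y = 5 + Ce^(-x)
Applying y(0) = 7: C = 7 - 5 = 2
Particular solution: y = 5 + 2e^(-x)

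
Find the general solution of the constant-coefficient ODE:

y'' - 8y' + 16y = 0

Characteristic equation: r² - 8r + 16 = 0
Factored: (r - 4)² = 0
Repeated root: r = 4
General solution: y = (C₁ + C₂x)e^(4x)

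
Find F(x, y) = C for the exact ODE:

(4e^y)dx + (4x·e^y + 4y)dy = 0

Verify exactness: ∂M/∂y = ∂N/∂x ✓
Find F(x,y) such that ∂F/∂x = M, ∂F/∂y = N
Solution: 4x·e^y + 2y² = C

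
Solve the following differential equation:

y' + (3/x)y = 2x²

Using integrating factor method:

General solution: y = (1/3)x^3 + Cx^(-3)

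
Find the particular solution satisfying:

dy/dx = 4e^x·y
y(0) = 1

General solution: y = Ce^(4e^x)
Applying IC y(0) = 1:
Particular solution: y = e^(4(e^x - 1))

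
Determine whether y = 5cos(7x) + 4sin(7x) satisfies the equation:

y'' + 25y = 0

Verification:
y'' = -245cos(7x) - 196sin(7x)
y'' + 25y ≠ 0 (frequency mismatch: got 49 instead of 25)

No, it is not a solution.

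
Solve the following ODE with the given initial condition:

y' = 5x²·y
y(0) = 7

General solution: y = Ce^(5x³/3)
Applying IC y(0) = 7:
Particular solution: y = 7e^(5x³/3)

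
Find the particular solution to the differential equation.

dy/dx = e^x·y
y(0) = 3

General solution: y = Ce^(e^x)
Applying IC y(0) = 3:
Particular solution: y = 3e^(e^x - 1)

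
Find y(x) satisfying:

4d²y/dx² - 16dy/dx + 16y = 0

Characteristic equation: 4r² - 16r + 16 = 0
Divide by 4: r² - 4r + 4 = 0
Factored: (r - 2)² = 0
Repeated root: r = 2
General solution: y = (C₁ + C₂x)e^(2x)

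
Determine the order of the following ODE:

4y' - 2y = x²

The order is 1 (highest derivative is of order 1).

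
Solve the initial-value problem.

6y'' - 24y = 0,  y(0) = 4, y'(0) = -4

General solution: y = C₁e^(2x) + C₂e^(-2x)
Applying ICs: C₁ = 1, C₂ = 3
Particular solution: y = e^(2x) + 3e^(-2x)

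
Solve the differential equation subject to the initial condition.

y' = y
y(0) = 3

General solution: y = Ce^x
Applying IC y(0) = 3:
Particular solution: y = 3e^x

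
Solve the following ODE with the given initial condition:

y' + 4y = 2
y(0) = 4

General solution: y = 1/2 + Ce^(-4x)
Applying y(0) = 4: C = 4 - 1/2 = 7/2
Particular solution: y = 1/2 + (7/2)e^(-4x)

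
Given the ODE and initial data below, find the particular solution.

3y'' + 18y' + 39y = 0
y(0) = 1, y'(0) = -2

General solution: y = e^(-3x)(C₁cos(2x) + C₂sin(2x))
Complex roots r = -3 ± 2i
Applying ICs: C₁ = 1, C₂ = 1/2
Particular solution: y = e^(-3x)(cos(2x) + (1/2)sin(2x))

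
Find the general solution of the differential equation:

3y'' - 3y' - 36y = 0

Characteristic equation: 3r² - 3r - 36 = 0
Divide by 3: r² - r - 12 = 0
Roots: r = 4, -3 (distinct real)
General solution: y = C₁e^(4x) + C₂e^(-3x)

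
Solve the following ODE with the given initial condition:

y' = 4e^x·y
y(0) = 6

General solution: y = Ce^(4e^x)
Applying IC y(0) = 6:
Particular solution: y = 6e^(4(e^x - 1))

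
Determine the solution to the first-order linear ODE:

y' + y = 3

Using integrating factor method:

General solution: y = 3 + Ce^(-x)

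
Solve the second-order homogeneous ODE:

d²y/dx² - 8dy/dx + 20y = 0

Characteristic equation: r² - 8r + 20 = 0
Roots: r = 4 ± 2i (complex conjugates)
General solution: y = e^(4x)(C₁cos(2x) + C₂sin(2x))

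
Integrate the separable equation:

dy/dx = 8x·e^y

Separating variables and integrating:
-e^(-y) = 4x² + C

General solution: y = -ln(C - 4x²)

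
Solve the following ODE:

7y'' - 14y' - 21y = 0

Characteristic equation: 7r² - 14r - 21 = 0
Divide by 7: r² - 2r - 3 = 0
Roots: r = 3, -1 (distinct real)
General solution: y = C₁e^(3x) + C₂e^(-x)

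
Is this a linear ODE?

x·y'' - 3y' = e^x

Yes. Linear (y and its derivatives appear to the first power only, no products of y terms)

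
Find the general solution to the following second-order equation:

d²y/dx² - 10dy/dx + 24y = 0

Characteristic equation: r² - 10r + 24 = 0
Roots: r = 6, 4 (distinct real)
General solution: y = C₁e^(6x) + C₂e^(4x)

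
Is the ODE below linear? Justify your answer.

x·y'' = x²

Yes. Linear (y and its derivatives appear to the first power only, no products of y terms)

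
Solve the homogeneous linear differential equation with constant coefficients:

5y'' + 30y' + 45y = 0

Characteristic equation: 5r² + 30r + 45 = 0
Divide by 5: r² + 6r + 9 = 0
Factored: (r + 3)² = 0
Repeated root: r = -3
General solution: y = (C₁ + C₂x)e^(-3x)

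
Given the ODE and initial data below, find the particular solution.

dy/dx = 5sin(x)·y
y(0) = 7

General solution: y = Ce^(-5cos(x))
Applying IC y(0) = 7:
Particular solution: y = 7e^(5(1-cos(x)))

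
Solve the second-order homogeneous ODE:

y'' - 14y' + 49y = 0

Characteristic equation: r² - 14r + 49 = 0
Factored: (r - 7)² = 0
Repeated root: r = 7
General solution: y = (C₁ + C₂x)e^(7x)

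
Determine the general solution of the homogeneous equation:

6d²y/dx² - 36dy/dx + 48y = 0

Characteristic equation: 6r² - 36r + 48 = 0
Divide by 6: r² - 6r + 8 = 0
Roots: r = 4, 2 (distinct real)
General solution: y = C₁e^(4x) + C₂e^(2x)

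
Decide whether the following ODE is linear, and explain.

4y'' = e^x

Linear (y and its derivatives appear to the first power only, no products of y terms)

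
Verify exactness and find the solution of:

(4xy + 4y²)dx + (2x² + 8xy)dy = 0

Verify exactness: ∂M/∂y = ∂N/∂x ✓
Find F(x,y) such that ∂F/∂x = M, ∂F/∂y = N
Solution: 2x²y + 4xy² = C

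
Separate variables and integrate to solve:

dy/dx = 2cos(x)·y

Separating variables and integrating:
ln|y| = 2sin(x) + C

General solution: y = Ce^(2sin(x))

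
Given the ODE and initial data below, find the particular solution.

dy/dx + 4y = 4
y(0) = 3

General solution: y = 1 + Ce^(-4x)
Applying y(0) = 3: C = 3 - 1 = 2
Particular solution: y = 1 + 2e^(-4x)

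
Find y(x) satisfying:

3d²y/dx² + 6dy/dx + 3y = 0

Characteristic equation: 3r² + 6r + 3 = 0
Divide by 3: r² + 2r + 1 = 0
Factored: (r + 1)² = 0
Repeated root: r = -1
General solution: y = (C₁ + C₂x)e^(-x)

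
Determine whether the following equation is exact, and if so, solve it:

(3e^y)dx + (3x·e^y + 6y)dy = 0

Verify exactness: ∂M/∂y = ∂N/∂x ✓
Find F(x,y) such that ∂F/∂x = M, ∂F/∂y = N
Solution: 3x·e^y + 3y² = C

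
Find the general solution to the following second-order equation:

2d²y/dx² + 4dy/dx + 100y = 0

Characteristic equation: 2r² + 4r + 100 = 0
Divide by 2: r² + 2r + 50 = 0
Roots: r = -1 ± 7i (complex conjugates)
General solution: y = e^(-x)(C₁cos(7x) + C₂sin(7x))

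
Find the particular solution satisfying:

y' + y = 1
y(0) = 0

General solution: y = 1 + Ce^(-x)
Applying y(0) = 0: C = 0 - 1 = -1
Particular solution: y = 1 - e^(-x)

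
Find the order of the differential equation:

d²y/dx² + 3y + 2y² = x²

The order is 2 (highest derivative is of order 2).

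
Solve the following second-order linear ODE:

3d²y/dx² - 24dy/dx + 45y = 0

Characteristic equation: 3r² - 24r + 45 = 0
Divide by 3: r² - 8r + 15 = 0
Roots: r = 3, 5 (distinct real)
General solution: y = C₁e^(3x) + C₂e^(5x)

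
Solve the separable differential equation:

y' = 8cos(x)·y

Separating variables and integrating:
ln|y| = 8sin(x) + C

General solution: y = Ce^(8sin(x))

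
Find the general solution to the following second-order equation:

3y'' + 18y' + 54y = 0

Characteristic equation: 3r² + 18r + 54 = 0
Divide by 3: r² + 6r + 18 = 0
Roots: r = -3 ± 3i (complex conjugates)
General solution: y = e^(-3x)(C₁cos(3x) + C₂sin(3x))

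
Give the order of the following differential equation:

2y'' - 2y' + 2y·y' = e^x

The order is 2 (highest derivative is of order 2).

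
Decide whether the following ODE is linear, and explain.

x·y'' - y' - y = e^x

Linear (y and its derivatives appear to the first power only, no products of y terms)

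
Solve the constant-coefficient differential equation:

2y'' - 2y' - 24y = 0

Characteristic equation: 2r² - 2r - 24 = 0
Divide by 2: r² - r - 12 = 0
Roots: r = 4, -3 (distinct real)
General solution: y = C₁e^(4x) + C₂e^(-3x)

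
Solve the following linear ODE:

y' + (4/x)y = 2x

Using integrating factor method:

General solution: y = (1/3)x^2 + Cx^(-4)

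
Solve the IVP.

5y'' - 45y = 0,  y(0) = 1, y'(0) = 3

General solution: y = C₁e^(3x) + C₂e^(-3x)
Applying ICs: C₁ = 1, C₂ = 0
Particular solution: y = e^(3x)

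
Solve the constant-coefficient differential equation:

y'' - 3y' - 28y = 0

Characteristic equation: r² - 3r - 28 = 0
Roots: r = 7, -4 (distinct real)
General solution: y = C₁e^(7x) + C₂e^(-4x)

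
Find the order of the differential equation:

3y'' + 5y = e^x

The order is 2 (highest derivative is of order 2).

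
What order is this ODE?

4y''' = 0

The order is 3 (highest derivative is of order 3).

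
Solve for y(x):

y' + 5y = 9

Using integrating factor method:

General solution: y = 9/5 + Ce^(-5x)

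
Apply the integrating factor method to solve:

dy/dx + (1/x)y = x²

Using integrating factor method:

General solution: y = (1/4)x^3 + C/x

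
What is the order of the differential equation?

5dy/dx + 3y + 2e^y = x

The order is 1 (highest derivative is of order 1).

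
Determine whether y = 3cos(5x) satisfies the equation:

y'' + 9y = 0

Verification:
y'' = -75cos(5x)
y'' + 9y ≠ 0 (frequency mismatch: got 25 instead of 9)

No, it is not a solution.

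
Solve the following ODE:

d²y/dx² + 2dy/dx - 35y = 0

Characteristic equation: r² + 2r - 35 = 0
Roots: r = 5, -7 (distinct real)
General solution: y = C₁e^(5x) + C₂e^(-7x)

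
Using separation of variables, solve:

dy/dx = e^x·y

Separating variables and integrating:
ln|y| = e^x + C

General solution: y = Ce^(e^x)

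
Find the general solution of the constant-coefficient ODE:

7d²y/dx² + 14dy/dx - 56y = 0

Characteristic equation: 7r² + 14r - 56 = 0
Divide by 7: r² + 2r - 8 = 0
Roots: r = 2, -4 (distinct real)
General solution: y = C₁e^(2x) + C₂e^(-4x)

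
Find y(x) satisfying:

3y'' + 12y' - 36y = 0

Characteristic equation: 3r² + 12r - 36 = 0
Divide by 3: r² + 4r - 12 = 0
Roots: r = 2, -6 (distinct real)
General solution: y = C₁e^(2x) + C₂e^(-6x)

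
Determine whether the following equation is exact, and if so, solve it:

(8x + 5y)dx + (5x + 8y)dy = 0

Verify exactness: ∂M/∂y = ∂N/∂x ✓
Find F(x,y) such that ∂F/∂x = M, ∂F/∂y = N
Solution: 4x² + 5xy + 4y² = C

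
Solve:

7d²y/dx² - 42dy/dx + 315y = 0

Characteristic equation: 7r² - 42r + 315 = 0
Divide by 7: r² - 6r + 45 = 0
Roots: r = 3 ± 6i (complex conjugates)
General solution: y = e^(3x)(C₁cos(6x) + C₂sin(6x))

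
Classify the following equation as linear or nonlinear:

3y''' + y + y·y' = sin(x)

Nonlinear (product y·y')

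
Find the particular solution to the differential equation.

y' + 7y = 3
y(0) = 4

General solution: y = 3/7 + Ce^(-7x)
Applying y(0) = 4: C = 4 - 3/7 = 25/7
Particular solution: y = 3/7 + (25/7)e^(-7x)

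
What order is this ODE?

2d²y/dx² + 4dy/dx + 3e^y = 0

The order is 2 (highest derivative is of order 2).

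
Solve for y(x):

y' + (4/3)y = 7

Using integrating factor method:

General solution: y = 21/4 + Ce^(-4x/3)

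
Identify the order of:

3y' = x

The order is 1 (highest derivative is of order 1).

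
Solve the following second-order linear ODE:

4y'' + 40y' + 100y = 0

Characteristic equation: 4r² + 40r + 100 = 0
Divide by 4: r² + 10r + 25 = 0
Factored: (r + 5)² = 0
Repeated root: r = -5
General solution: y = (C₁ + C₂x)e^(-5x)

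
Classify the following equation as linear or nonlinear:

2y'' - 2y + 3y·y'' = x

Nonlinear (y·y'' term)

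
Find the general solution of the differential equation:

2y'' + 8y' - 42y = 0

Characteristic equation: 2r² + 8r - 42 = 0
Divide by 2: r² + 4r - 21 = 0
Roots: r = 3, -7 (distinct real)
General solution: y = C₁e^(3x) + C₂e^(-7x)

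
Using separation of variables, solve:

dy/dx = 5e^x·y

Separating variables and integrating:
ln|y| = 5e^x + C

General solution: y = Ce^(5e^x)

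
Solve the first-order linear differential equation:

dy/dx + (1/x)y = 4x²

Using integrating factor method:

General solution: y = x^3 + C/x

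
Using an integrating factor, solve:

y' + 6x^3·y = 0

Using integrating factor method:

General solution: y = Ce^(-3x^4/2)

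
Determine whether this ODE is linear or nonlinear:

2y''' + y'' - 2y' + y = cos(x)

Linear (y and its derivatives appear to the first power only, no products of y terms)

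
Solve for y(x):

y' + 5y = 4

Using integrating factor method:

General solution: y = 4/5 + Ce^(-5x)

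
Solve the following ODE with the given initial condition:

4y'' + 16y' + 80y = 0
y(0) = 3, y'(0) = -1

General solution: y = e^(-2x)(C₁cos(4x) + C₂sin(4x))
Complex roots r = -2 ± 4i
Applying ICs: C₁ = 3, C₂ = 5/4
Particular solution: y = e^(-2x)(3cos(4x) + (5/4)sin(4x))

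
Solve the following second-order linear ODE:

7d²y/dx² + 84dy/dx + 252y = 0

Characteristic equation: 7r² + 84r + 252 = 0
Divide by 7: r² + 12r + 36 = 0
Factored: (r + 6)² = 0
Repeated root: r = -6
General solution: y = (C₁ + C₂x)e^(-6x)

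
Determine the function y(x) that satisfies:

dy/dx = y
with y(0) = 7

General solution: y = Ce^x
Applying IC y(0) = 7:
Particular solution: y = 7e^x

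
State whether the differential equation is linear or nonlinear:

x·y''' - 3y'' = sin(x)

Linear (y and its derivatives appear to the first power only, no products of y terms)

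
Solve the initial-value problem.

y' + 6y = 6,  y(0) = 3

General solution: y = 1 + Ce^(-6x)
Applying y(0) = 3: C = 3 - 1 = 2
Particular solution: y = 1 + 2e^(-6x)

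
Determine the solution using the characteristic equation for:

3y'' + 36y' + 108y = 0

Characteristic equation: 3r² + 36r + 108 = 0
Divide by 3: r² + 12r + 36 = 0
Factored: (r + 6)² = 0
Repeated root: r = -6
General solution: y = (C₁ + C₂x)e^(-6x)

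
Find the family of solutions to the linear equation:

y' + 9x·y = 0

Using integrating factor method:

General solution: y = Ce^(-9x^2/2)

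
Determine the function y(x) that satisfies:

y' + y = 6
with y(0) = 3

General solution: y = 6 + Ce^(-x)
Applying y(0) = 3: C = 3 - 6 = -3
Particular solution: y = 6 - 3e^(-x)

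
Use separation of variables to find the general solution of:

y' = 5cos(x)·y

Separating variables and integrating:
ln|y| = 5sin(x) + C

General solution: y = Ce^(5sin(x))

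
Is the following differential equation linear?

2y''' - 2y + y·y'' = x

No. Nonlinear (y·y'' term)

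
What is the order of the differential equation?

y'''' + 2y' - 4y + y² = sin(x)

The order is 4 (highest derivative is of order 4).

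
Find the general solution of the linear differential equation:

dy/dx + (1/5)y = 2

Using integrating factor method:

General solution: y = 10 + Ce^(-x/5)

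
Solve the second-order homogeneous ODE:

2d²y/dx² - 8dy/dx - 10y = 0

Characteristic equation: 2r² - 8r - 10 = 0
Divide by 2: r² - 4r - 5 = 0
Roots: r = 5, -1 (distinct real)
General solution: y = C₁e^(5x) + C₂e^(-x)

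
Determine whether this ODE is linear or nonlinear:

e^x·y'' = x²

Linear (y and its derivatives appear to the first power only, no products of y terms)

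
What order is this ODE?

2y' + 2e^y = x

The order is 1 (highest derivative is of order 1).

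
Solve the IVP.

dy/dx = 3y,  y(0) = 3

General solution: y = Ce^(3x)
Applying IC y(0) = 3:
Particular solution: y = 3e^(3x)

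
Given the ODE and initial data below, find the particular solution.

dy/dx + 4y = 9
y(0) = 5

General solution: y = 9/4 + Ce^(-4x)
Applying y(0) = 5: C = 5 - 9/4 = 11/4
Particular solution: y = 9/4 + (11/4)e^(-4x)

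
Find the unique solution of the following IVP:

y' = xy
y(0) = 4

General solution: y = Ce^(x²/2)
Applying IC y(0) = 4:
Particular solution: y = 4e^(x²/2)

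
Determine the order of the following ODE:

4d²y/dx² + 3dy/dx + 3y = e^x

The order is 2 (highest derivative is of order 2).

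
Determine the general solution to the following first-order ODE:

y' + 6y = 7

Using integrating factor method:

General solution: y = 7/6 + Ce^(-6x)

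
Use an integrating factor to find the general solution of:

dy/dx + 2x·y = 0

Using integrating factor method:

General solution: y = Ce^(-x^2)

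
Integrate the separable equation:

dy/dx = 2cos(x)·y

Separating variables and integrating:
ln|y| = 2sin(x) + C

General solution: y = Ce^(2sin(x))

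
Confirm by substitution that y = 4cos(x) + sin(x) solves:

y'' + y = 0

Verification:
y'' = -4cos(x) - sin(x)
y'' + y = 0 ✓

Yes, it is a solution.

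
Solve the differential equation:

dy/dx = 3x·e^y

Separating variables and integrating:
-e^(-y) = 3x²/2 + C

General solution: y = -ln(C - 3x²/2)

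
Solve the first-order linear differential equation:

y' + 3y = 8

Using integrating factor method:

General solution: y = 8/3 + Ce^(-3x)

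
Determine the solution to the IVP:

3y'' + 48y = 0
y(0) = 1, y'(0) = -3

General solution: y = C₁cos(4x) + C₂sin(4x)
Complex roots r = ±4i
Applying ICs: C₁ = 1, C₂ = -3/4
Particular solution: y = cos(4x) - (3/4)sin(4x)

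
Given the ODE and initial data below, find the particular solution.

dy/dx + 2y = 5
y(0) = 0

General solution: y = 5/2 + Ce^(-2x)
Applying y(0) = 0: C = 0 - 5/2 = -5/2
Particular solution: y = 5/2 - (5/2)e^(-2x)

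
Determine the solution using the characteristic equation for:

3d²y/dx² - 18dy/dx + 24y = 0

Characteristic equation: 3r² - 18r + 24 = 0
Divide by 3: r² - 6r + 8 = 0
Roots: r = 2, 4 (distinct real)
General solution: y = C₁e^(2x) + C₂e^(4x)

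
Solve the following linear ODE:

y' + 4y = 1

Using integrating factor method:

General solution: y = 1/4 + Ce^(-4x)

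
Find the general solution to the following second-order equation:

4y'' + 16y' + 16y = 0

Characteristic equation: 4r² + 16r + 16 = 0
Divide by 4: r² + 4r + 4 = 0
Factored: (r + 2)² = 0
Repeated root: r = -2
General solution: y = (C₁ + C₂x)e^(-2x)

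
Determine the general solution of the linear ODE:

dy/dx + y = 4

Using integrating factor method:

General solution: y = 4 + Ce^(-x)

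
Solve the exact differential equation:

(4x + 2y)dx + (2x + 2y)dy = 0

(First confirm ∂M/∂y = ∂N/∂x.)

Verify exactness: ∂M/∂y = ∂N/∂x ✓
Find F(x,y) such that ∂F/∂x = M, ∂F/∂y = N
Solution: 2x² + 2xy + y² = C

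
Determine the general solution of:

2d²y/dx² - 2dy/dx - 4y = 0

Characteristic equation: 2r² - 2r - 4 = 0
Divide by 2: r² - r - 2 = 0
Roots: r = 2, -1 (distinct real)
General solution: y = C₁e^(2x) + C₂e^(-x)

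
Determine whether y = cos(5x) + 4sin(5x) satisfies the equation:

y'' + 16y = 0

Verification:
y'' = -25cos(5x) - 100sin(5x)
y'' + 16y ≠ 0 (frequency mismatch: got 25 instead of 16)

No, it is not a solution.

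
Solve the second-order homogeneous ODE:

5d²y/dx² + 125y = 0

Characteristic equation: 5r² + 125 = 0
Divide by 5: r² + 25 = 0
Roots: r = ±5i (complex conjugates)
General solution: y = C₁cos(5x) + C₂sin(5x)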